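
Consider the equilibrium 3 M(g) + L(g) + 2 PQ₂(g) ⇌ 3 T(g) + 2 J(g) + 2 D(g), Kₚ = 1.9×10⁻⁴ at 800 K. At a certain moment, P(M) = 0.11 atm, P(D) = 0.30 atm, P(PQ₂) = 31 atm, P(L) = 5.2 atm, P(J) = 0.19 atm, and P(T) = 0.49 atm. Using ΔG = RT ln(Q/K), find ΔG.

Qₚ = P(T)³·P(J)²·P(D)² / (P(M)³·P(L)·P(PQ₂)²) = (0.49)³·(0.19)²·(0.30)² / ((0.11)³·(5.2)·(31)²) = 5.75×10⁻⁵
ΔG = RT ln(Qₚ/Kₚ) = (8.314 J mol⁻¹ K⁻¹)(800 K) × ln(5.75×10⁻⁵/1.9×10⁻⁴)
   = (6.651 kJ/mol)(-1.195) = -7.95 kJ/mol
ΔG < 0, so the forward reaction is spontaneous (proceeds forward).

ΔG = -7.95 kJ/mol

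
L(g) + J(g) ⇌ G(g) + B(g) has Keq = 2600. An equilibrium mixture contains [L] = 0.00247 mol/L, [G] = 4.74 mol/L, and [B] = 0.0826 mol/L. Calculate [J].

[J] = 0.0610 mol/L

At equilibrium, Keq = [G]·[B] / ([L]·[J]) = 2600.
(4.74)·(0.0826) / ((0.00247)·([J])) = 2600
[J] = 0.0610 mol/L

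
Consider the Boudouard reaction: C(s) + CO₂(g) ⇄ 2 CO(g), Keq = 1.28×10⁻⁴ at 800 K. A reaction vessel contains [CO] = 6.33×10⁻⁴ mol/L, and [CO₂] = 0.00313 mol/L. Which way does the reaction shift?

no net change (already at equilibrium)

(C is a pure solid — omitted from Q.)
Q = [CO]² / [CO₂] = (6.33×10⁻⁴)² / (0.00313) = 1.28×10⁻⁴
Q = 1.28×10⁻⁴ = Keq, so the system is already at equilibrium.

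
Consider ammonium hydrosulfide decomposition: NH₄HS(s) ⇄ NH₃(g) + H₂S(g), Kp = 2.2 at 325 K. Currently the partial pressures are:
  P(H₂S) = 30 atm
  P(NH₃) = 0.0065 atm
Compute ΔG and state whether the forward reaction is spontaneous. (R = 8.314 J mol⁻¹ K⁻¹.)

ΔG = -6.55 kJ/mol; the forward reaction is spontaneous

(NH₄HS is a pure solid — omitted from Qp.)
Qp = P(NH₃)·P(H₂S) = (0.0065)·(30) = 0.195
ΔG = RT ln(Qp/Kp) = (8.314 J mol⁻¹ K⁻¹)(325 K) × ln(0.195/2.2)
   = (2.702 kJ/mol)(-2.423) = -6.55 kJ/mol
ΔG < 0, so the forward reaction is spontaneous (proceeds forward).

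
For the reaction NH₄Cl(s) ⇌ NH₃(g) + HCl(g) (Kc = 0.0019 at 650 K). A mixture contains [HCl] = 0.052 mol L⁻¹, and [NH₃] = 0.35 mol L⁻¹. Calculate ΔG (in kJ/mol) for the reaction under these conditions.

ΔG = 12.2 kJ/mol

(NH₄Cl is a pure solid — omitted from Qc.)
Qc = [NH₃]·[HCl] = (0.35)·(0.052) = 0.0182
ΔG = RT ln(Qc/Kc) = (8.314 J mol⁻¹ K⁻¹)(650 K) × ln(0.0182/0.0019)
   = (5.404 kJ/mol)(2.260) = 12.2 kJ/mol
ΔG > 0, so the forward reaction is non-spontaneous (proceeds in reverse).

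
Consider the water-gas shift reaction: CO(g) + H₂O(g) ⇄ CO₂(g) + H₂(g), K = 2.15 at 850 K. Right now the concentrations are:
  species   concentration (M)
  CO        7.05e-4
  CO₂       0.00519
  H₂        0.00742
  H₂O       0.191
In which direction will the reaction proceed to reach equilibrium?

in the forward direction

Q = [CO₂]·[H₂] / ([CO]·[H₂O]) = (0.00519)·(0.00742) / ((7.05e-4)·(0.191)) = 0.286
Q = 0.286 < K = 2.15, so the forward reaction proceeds.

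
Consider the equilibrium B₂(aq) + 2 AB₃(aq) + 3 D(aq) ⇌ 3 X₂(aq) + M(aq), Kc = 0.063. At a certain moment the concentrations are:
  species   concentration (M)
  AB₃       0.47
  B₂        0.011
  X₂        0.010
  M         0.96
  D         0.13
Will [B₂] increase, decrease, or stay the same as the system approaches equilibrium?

Qc = [X₂]³·[M] / ([B₂]·[AB₃]²·[D]³) = (0.010)³·(0.96) / ((0.011)·(0.47)²·(0.13)³) = 0.18
Qc = 0.18 > Kc = 0.063: net reverse reaction.
B₂ is a reactant, so it increases.

increase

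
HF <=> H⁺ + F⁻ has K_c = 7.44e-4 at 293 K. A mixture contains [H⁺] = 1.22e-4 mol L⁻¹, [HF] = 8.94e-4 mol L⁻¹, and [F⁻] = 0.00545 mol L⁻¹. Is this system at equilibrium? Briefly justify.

yes, at equilibrium

Q_c = [H⁺]·[F⁻] / [HF] = (1.22e-4)·(0.00545) / (8.94e-4) = 7.44e-4
Q_c = 7.44e-4 = K_c; the system is at equilibrium.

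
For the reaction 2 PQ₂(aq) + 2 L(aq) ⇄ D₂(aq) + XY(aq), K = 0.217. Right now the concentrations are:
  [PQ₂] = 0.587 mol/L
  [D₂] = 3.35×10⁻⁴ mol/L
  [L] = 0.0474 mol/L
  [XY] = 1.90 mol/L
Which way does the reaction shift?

Q = [D₂]·[XY] / ([PQ₂]²·[L]²) = (3.35×10⁻⁴)·(1.90) / ((0.587)²·(0.0474)²) = 0.822
Q = 0.822 > K = 0.217, so the reverse reaction proceeds.

in the reverse direction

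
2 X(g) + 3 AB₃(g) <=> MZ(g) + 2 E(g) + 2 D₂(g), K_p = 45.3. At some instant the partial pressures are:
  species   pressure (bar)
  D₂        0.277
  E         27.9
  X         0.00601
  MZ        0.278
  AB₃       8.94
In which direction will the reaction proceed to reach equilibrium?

Q_p = P(MZ)·P(E)²·P(D₂)² / (P(X)²·P(AB₃)³) = (0.278)·(27.9)²·(0.277)² / ((0.00601)²·(8.94)³) = 643
Q_p = 643 > K_p = 45.3, so the reverse reaction proceeds.

to the left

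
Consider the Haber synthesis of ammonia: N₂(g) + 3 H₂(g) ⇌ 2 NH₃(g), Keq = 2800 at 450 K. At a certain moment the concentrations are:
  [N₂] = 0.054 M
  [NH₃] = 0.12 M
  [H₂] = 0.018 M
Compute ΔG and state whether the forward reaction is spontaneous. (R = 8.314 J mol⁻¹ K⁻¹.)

Q = [NH₃]² / ([N₂]·[H₂]³) = (0.12)² / ((0.054)·(0.018)³) = 45700
ΔG = RT ln(Q/Keq) = (8.314 J mol⁻¹ K⁻¹)(450 K) × ln(45700/2800)
   = (3.741 kJ/mol)(2.792) = 10.4 kJ/mol
ΔG > 0, so the forward reaction is non-spontaneous (proceeds in reverse).

ΔG = 10.4 kJ/mol; the forward reaction is non-spontaneous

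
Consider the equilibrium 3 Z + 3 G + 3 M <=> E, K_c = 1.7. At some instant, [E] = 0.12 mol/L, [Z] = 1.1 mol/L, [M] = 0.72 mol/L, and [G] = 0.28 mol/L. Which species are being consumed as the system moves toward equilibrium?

Q_c = [E] / ([Z]³·[G]³·[M]³) = (0.12) / ((1.1)³·(0.28)³·(0.72)³) = 11
Q_c = 11 > K_c = 1.7: net reverse reaction.

E (products)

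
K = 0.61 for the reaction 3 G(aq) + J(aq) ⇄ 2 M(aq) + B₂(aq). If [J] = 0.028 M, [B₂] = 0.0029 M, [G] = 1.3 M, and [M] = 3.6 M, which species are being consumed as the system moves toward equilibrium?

Q = [M]²·[B₂] / ([G]³·[J]) = (3.6)²·(0.0029) / ((1.3)³·(0.028)) = 0.61
Q = 0.61 = K; the system is at equilibrium.

none (at equilibrium)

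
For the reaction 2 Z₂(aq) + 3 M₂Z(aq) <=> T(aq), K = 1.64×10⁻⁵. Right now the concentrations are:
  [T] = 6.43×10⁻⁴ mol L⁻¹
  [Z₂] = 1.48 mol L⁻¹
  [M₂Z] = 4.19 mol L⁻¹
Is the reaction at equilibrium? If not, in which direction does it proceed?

Q = [T] / ([Z₂]²·[M₂Z]³) = (6.43×10⁻⁴) / ((1.48)²·(4.19)³) = 3.99×10⁻⁶
Q = 3.99×10⁻⁶ < K = 1.64×10⁻⁵, so the forward reaction proceeds.

toward products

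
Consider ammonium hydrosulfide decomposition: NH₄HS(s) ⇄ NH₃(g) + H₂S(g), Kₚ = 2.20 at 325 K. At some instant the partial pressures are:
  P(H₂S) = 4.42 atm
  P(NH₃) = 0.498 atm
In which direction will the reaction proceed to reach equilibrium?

(NH₄HS is a pure solid — omitted from Qₚ.)
Qₚ = P(NH₃)·P(H₂S) = (0.498)·(4.42) = 2.20
Qₚ = 2.20 = Kₚ, so the system is already at equilibrium.

no net change (already at equilibrium)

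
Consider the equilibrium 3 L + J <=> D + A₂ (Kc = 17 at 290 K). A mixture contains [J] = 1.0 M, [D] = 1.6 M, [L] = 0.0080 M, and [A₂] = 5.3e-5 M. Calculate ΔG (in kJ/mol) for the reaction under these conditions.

ΔG = 5.49 kJ/mol

Qc = [D]·[A₂] / ([L]³·[J]) = (1.6)·(5.3e-5) / ((0.0080)³·(1.0)) = 166
ΔG = RT ln(Qc/Kc) = (8.314 J mol⁻¹ K⁻¹)(290 K) × ln(166/17)
   = (2.411 kJ/mol)(2.279) = 5.49 kJ/mol
ΔG > 0, so the forward reaction is non-spontaneous (proceeds in reverse).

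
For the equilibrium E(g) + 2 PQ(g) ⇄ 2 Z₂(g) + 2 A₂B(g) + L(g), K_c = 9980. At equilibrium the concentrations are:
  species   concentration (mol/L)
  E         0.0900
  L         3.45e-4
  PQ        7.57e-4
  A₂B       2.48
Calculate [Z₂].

At equilibrium, K_c = [Z₂]²·[A₂B]²·[L] / ([E]·[PQ]²) = 9980.
([Z₂])²·(2.48)²·(3.45e-4) / ((0.0900)·(7.57e-4)²) = 9980
[Z₂]² = 0.243 ⇒ [Z₂] = 0.493 mol/L

[Z₂] = 0.493 mol/L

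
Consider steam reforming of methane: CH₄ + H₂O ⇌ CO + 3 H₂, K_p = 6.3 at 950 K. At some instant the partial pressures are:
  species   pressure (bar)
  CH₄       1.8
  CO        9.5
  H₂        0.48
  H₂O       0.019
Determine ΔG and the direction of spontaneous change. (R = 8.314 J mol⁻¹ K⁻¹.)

ΔG = 12.5 kJ/mol; the forward reaction is non-spontaneous

Q_p = P(CO)·P(H₂)³ / (P(CH₄)·P(H₂O)) = (9.5)·(0.48)³ / ((1.8)·(0.019)) = 30.7
ΔG = RT ln(Q_p/K_p) = (8.314 J mol⁻¹ K⁻¹)(950 K) × ln(30.7/6.3)
   = (7.898 kJ/mol)(1.584) = 12.5 kJ/mol
ΔG > 0, so the forward reaction is non-spontaneous (proceeds in reverse).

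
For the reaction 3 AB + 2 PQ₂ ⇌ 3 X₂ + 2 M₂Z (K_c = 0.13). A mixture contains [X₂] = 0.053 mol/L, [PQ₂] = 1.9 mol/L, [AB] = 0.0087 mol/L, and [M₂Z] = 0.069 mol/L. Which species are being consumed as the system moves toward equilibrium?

X₂, M₂Z (products)

Q_c = [X₂]³·[M₂Z]² / ([AB]³·[PQ₂]²) = (0.053)³·(0.069)² / ((0.0087)³·(1.9)²) = 0.30
Q_c = 0.30 > K_c = 0.13: net reverse reaction.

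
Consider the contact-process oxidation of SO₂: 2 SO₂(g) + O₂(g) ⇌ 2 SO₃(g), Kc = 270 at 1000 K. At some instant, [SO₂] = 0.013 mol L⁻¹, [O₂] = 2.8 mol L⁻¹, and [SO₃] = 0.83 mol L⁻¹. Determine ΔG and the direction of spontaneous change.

ΔG = 14.0 kJ/mol; the forward reaction is non-spontaneous

Qc = [SO₃]² / ([SO₂]²·[O₂]) = (0.83)² / ((0.013)²·(2.8)) = 1460
ΔG = RT ln(Qc/Kc) = (8.314 J mol⁻¹ K⁻¹)(1000 K) × ln(1460/270)
   = (8.314 kJ/mol)(1.688) = 14.0 kJ/mol
ΔG > 0, so the forward reaction is non-spontaneous (proceeds in reverse).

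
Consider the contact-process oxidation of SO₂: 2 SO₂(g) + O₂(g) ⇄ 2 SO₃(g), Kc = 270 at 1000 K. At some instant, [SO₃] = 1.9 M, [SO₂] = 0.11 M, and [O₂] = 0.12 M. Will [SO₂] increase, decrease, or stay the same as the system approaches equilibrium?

increase

Qc = [SO₃]² / ([SO₂]²·[O₂]) = (1.9)² / ((0.11)²·(0.12)) = 2500
Qc = 2500 > Kc = 270: net reverse reaction.
SO₂ is a reactant, so it increases.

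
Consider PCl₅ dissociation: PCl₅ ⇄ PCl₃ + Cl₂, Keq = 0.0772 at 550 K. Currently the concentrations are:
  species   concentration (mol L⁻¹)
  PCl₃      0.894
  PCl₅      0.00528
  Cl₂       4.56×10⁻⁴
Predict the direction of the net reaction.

Q = [PCl₃]·[Cl₂] / [PCl₅] = (0.894)·(4.56×10⁻⁴) / (0.00528) = 0.0772
Q = 0.0772 = Keq, so the system is already at equilibrium.

neither direction; the system is at equilibrium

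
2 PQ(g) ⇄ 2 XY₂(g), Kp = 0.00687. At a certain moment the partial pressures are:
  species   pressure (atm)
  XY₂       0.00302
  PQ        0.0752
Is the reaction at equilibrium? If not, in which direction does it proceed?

toward products

Qp = P(XY₂)² / P(PQ)² = (0.00302)² / (0.0752)² = 0.00161
Qp = 0.00161 < Kp = 0.00687, so the forward reaction proceeds.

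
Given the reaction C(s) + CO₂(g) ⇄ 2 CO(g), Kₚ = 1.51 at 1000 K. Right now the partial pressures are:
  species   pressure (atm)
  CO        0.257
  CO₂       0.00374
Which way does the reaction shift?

(C is a pure solid — omitted from Qₚ.)
Qₚ = P(CO)² / P(CO₂) = (0.257)² / (0.00374) = 17.7
Qₚ = 17.7 > Kₚ = 1.51, so the reverse reaction proceeds.

to the left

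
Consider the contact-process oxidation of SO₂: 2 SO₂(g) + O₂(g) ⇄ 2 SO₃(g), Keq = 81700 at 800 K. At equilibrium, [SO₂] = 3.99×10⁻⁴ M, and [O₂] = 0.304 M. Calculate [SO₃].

At equilibrium, Keq = [SO₃]² / ([SO₂]²·[O₂]) = 81700.
([SO₃])² / ((3.99×10⁻⁴)²·(0.304)) = 81700
[SO₃]² = 0.00395 ⇒ [SO₃] = 0.0629 M

[SO₃] = 0.0629 M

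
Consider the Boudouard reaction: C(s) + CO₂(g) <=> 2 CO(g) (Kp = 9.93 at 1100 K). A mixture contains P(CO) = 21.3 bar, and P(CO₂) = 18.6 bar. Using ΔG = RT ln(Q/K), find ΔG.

ΔG = 8.22 kJ/mol

(C is a pure solid — omitted from Qp.)
Qp = P(CO)² / P(CO₂) = (21.3)² / (18.6) = 24.4
ΔG = RT ln(Qp/Kp) = (8.314 J mol⁻¹ K⁻¹)(1100 K) × ln(24.4/9.93)
   = (9.145 kJ/mol)(0.8990) = 8.22 kJ/mol
ΔG > 0, so the forward reaction is non-spontaneous (proceeds in reverse).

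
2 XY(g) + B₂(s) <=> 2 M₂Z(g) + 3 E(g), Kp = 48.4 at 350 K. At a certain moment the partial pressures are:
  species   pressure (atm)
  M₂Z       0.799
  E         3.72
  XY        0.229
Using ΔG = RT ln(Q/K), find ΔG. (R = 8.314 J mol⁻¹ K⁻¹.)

ΔG = 7.45 kJ/mol

(B₂ is a pure solid — omitted from Qp.)
Qp = P(M₂Z)²·P(E)³ / P(XY)² = (0.799)²·(3.72)³ / (0.229)² = 627
ΔG = RT ln(Qp/Kp) = (8.314 J mol⁻¹ K⁻¹)(350 K) × ln(627/48.4)
   = (2.910 kJ/mol)(2.561) = 7.45 kJ/mol
ΔG > 0, so the forward reaction is non-spontaneous (proceeds in reverse).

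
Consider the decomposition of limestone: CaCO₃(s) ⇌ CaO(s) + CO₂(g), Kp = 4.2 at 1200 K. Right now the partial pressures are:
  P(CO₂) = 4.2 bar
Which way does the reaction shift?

at equilibrium

(CaCO₃, CaO are pure solids — omitted from Qp.)
Qp = P(CO₂) = 4.2
Qp = 4.2 = Kp, so the system is already at equilibrium.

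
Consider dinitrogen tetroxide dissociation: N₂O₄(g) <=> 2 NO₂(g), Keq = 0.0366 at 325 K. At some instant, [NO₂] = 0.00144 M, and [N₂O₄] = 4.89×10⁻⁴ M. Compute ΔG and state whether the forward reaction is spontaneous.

Q = [NO₂]² / [N₂O₄] = (0.00144)² / (4.89×10⁻⁴) = 0.00424
ΔG = RT ln(Q/Keq) = (8.314 J mol⁻¹ K⁻¹)(325 K) × ln(0.00424/0.0366)
   = (2.702 kJ/mol)(-2.155) = -5.82 kJ/mol
ΔG < 0, so the forward reaction is spontaneous (proceeds forward).

ΔG = -5.82 kJ/mol; the forward reaction is spontaneous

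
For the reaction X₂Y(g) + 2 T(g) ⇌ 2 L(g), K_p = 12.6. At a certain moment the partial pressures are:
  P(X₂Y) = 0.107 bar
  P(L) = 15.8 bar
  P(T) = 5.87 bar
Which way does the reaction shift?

Q_p = P(L)² / (P(X₂Y)·P(T)²) = (15.8)² / ((0.107)·(5.87)²) = 67.7
Q_p = 67.7 > K_p = 12.6, so the reverse reaction proceeds.

to the left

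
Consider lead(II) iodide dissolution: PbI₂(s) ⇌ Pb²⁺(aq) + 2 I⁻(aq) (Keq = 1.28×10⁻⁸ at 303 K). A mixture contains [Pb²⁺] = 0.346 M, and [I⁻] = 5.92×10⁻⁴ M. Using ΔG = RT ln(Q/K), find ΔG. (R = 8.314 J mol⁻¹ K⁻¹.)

(PbI₂ is a pure solid — omitted from Q.)
Q = [Pb²⁺]·[I⁻]² = (0.346)·(5.92×10⁻⁴)² = 1.21×10⁻⁷
ΔG = RT ln(Q/Keq) = (8.314 J mol⁻¹ K⁻¹)(303 K) × ln(1.21×10⁻⁷/1.28×10⁻⁸)
   = (2.519 kJ/mol)(2.246) = 5.66 kJ/mol
ΔG > 0, so the forward reaction is non-spontaneous (proceeds in reverse).

ΔG = 5.66 kJ/mol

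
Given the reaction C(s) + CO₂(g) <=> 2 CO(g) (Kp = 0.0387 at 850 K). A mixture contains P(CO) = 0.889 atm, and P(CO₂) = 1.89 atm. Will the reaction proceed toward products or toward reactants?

(C is a pure solid — omitted from Qp.)
Qp = P(CO)² / P(CO₂) = (0.889)² / (1.89) = 0.418
Qp = 0.418 > Kp = 0.0387, so the reverse reaction proceeds.

toward reactants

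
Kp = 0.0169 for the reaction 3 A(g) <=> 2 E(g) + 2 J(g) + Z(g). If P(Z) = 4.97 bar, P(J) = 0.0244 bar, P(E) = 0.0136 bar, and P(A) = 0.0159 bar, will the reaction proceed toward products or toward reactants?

in the reverse direction

Qp = P(E)²·P(J)²·P(Z) / P(A)³ = (0.0136)²·(0.0244)²·(4.97) / (0.0159)³ = 0.136
Qp = 0.136 > Kp = 0.0169, so the reverse reaction proceeds.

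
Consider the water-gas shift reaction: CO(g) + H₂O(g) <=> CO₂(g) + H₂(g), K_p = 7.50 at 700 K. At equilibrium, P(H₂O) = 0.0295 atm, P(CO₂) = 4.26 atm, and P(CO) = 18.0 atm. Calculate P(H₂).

At equilibrium, K_p = P(CO₂)·P(H₂) / (P(CO)·P(H₂O)) = 7.50.
(4.26)·(P(H₂)) / ((18.0)·(0.0295)) = 7.50
P(H₂) = 0.935 atm

P(H₂) = 0.935 atm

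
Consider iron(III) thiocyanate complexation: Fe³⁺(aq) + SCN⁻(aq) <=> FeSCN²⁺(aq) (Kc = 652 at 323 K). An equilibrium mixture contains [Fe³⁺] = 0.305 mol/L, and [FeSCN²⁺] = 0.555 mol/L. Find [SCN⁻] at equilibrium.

[SCN⁻] = 0.00279 mol/L

At equilibrium, Kc = [FeSCN²⁺] / ([Fe³⁺]·[SCN⁻]) = 652.
(0.555) / ((0.305)·([SCN⁻])) = 652
[SCN⁻] = 0.00279 mol/L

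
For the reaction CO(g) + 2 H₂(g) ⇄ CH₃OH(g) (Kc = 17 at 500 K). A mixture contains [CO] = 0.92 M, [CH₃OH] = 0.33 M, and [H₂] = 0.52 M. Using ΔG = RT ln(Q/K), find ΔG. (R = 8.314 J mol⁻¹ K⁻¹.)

Qc = [CH₃OH] / ([CO]·[H₂]²) = (0.33) / ((0.92)·(0.52)²) = 1.33
ΔG = RT ln(Qc/Kc) = (8.314 J mol⁻¹ K⁻¹)(500 K) × ln(1.33/17)
   = (4.157 kJ/mol)(-2.548) = -10.6 kJ/mol
ΔG < 0, so the forward reaction is spontaneous (proceeds forward).

ΔG = -10.6 kJ/mol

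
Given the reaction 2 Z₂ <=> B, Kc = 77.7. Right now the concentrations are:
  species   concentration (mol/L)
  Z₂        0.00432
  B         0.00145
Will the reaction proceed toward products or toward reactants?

at equilibrium

Qc = [B] / [Z₂]² = (0.00145) / (0.00432)² = 77.7
Qc = 77.7 = Kc, so the system is already at equilibrium.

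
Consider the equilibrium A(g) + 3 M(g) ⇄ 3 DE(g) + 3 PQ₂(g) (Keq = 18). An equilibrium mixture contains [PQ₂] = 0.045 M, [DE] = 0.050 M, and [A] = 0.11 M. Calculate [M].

[M] = 0.0018 M

At equilibrium, Keq = [DE]³·[PQ₂]³ / ([A]·[M]³) = 18.
(0.050)³·(0.045)³ / ((0.11)·([M])³) = 18
[M]³ = 5.75e-9 ⇒ [M] = 0.0018 M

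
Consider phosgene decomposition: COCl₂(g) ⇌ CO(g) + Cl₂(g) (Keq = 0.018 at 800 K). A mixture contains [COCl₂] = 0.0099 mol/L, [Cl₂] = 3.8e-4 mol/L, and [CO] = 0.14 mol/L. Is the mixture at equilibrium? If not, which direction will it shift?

Q = [CO]·[Cl₂] / [COCl₂] = (0.14)·(3.8e-4) / (0.0099) = 0.0054
Q = 0.0054 < Keq = 0.018: net forward reaction.

no; Q < K, reaction proceeds forward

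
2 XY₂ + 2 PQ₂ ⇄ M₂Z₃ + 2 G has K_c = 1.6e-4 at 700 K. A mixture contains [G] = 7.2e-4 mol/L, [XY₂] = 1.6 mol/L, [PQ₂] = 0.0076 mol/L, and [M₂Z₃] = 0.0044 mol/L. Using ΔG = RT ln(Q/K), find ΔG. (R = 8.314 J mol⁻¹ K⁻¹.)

Q_c = [M₂Z₃]·[G]² / ([XY₂]²·[PQ₂]²) = (0.0044)·(7.2e-4)² / ((1.6)²·(0.0076)²) = 1.54e-5
ΔG = RT ln(Q_c/K_c) = (8.314 J mol⁻¹ K⁻¹)(700 K) × ln(1.54e-5/1.6e-4)
   = (5.820 kJ/mol)(-2.341) = -13.6 kJ/mol
ΔG < 0, so the forward reaction is spontaneous (proceeds forward).

ΔG = -13.6 kJ/mol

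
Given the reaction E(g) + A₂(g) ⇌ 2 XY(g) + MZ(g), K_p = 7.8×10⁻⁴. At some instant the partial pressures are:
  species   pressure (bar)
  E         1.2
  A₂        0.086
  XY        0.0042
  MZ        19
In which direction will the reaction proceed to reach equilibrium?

to the left

Q_p = P(XY)²·P(MZ) / (P(E)·P(A₂)) = (0.0042)²·(19) / ((1.2)·(0.086)) = 0.0032
Q_p = 0.0032 > K_p = 7.8×10⁻⁴, so the reverse reaction proceeds.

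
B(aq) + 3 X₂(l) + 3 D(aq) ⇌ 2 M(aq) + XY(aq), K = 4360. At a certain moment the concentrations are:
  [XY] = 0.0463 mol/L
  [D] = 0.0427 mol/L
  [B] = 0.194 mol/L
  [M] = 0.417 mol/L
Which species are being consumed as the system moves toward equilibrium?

B, X₂, D (reactants)

(X₂ is a pure liquid — omitted from Q.)
Q = [M]²·[XY] / ([B]·[D]³) = (0.417)²·(0.0463) / ((0.194)·(0.0427)³) = 533
Q = 533 < K = 4360: net forward reaction.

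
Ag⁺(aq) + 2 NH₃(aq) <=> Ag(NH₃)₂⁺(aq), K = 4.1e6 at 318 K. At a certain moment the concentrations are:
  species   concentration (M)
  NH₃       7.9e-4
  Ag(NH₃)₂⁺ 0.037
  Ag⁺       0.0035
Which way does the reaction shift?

Q = [Ag(NH₃)₂⁺] / ([Ag⁺]·[NH₃]²) = (0.037) / ((0.0035)·(7.9e-4)²) = 1.7e7
Q = 1.7e7 > K = 4.1e6, so the reverse reaction proceeds.

reverse (toward reactants)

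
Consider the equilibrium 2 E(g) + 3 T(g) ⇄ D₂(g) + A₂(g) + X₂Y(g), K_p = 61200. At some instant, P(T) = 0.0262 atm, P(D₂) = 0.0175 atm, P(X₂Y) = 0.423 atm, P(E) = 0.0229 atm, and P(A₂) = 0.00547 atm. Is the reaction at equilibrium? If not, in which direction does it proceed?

Q_p = P(D₂)·P(A₂)·P(X₂Y) / (P(E)²·P(T)³) = (0.0175)·(0.00547)·(0.423) / ((0.0229)²·(0.0262)³) = 4290
Q_p = 4290 < K_p = 61200, so the forward reaction proceeds.

forward (toward products)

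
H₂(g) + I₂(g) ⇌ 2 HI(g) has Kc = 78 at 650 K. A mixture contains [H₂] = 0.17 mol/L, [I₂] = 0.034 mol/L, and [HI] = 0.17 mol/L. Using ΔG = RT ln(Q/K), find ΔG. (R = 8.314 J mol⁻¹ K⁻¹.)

Qc = [HI]² / ([H₂]·[I₂]) = (0.17)² / ((0.17)·(0.034)) = 5.00
ΔG = RT ln(Qc/Kc) = (8.314 J mol⁻¹ K⁻¹)(650 K) × ln(5.00/78)
   = (5.404 kJ/mol)(-2.747) = -14.8 kJ/mol
ΔG < 0, so the forward reaction is spontaneous (proceeds forward).

ΔG = -14.8 kJ/mol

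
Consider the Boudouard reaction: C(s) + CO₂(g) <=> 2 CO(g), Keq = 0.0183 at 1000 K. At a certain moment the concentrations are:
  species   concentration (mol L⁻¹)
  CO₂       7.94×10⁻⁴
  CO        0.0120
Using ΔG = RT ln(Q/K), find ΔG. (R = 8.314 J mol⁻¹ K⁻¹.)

(C is a pure solid — omitted from Q.)
Q = [CO]² / [CO₂] = (0.0120)² / (7.94×10⁻⁴) = 0.181
ΔG = RT ln(Q/Keq) = (8.314 J mol⁻¹ K⁻¹)(1000 K) × ln(0.181/0.0183)
   = (8.314 kJ/mol)(2.292) = 19.1 kJ/mol
ΔG > 0, so the forward reaction is non-spontaneous (proceeds in reverse).

ΔG = 19.1 kJ/mol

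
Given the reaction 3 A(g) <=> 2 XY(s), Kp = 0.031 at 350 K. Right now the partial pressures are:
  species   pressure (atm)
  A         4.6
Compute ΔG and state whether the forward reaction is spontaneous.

(XY is a pure solid — omitted from Qp.)
Qp = 1 / P(A)³ = 1 / (4.6)³ = 0.0103
ΔG = RT ln(Qp/Kp) = (8.314 J mol⁻¹ K⁻¹)(350 K) × ln(0.0103/0.031)
   = (2.910 kJ/mol)(-1.102) = -3.21 kJ/mol
ΔG < 0, so the forward reaction is spontaneous (proceeds forward).

ΔG = -3.21 kJ/mol; the forward reaction is spontaneous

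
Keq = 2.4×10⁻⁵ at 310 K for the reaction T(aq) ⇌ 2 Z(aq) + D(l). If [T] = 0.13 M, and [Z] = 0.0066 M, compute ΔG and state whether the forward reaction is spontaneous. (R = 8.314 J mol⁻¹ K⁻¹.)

ΔG = 6.79 kJ/mol; the forward reaction is non-spontaneous

(D is a pure liquid — omitted from Q.)
Q = [Z]² / [T] = (0.0066)² / (0.13) = 3.35×10⁻⁴
ΔG = RT ln(Q/Keq) = (8.314 J mol⁻¹ K⁻¹)(310 K) × ln(3.35×10⁻⁴/2.4×10⁻⁵)
   = (2.577 kJ/mol)(2.636) = 6.79 kJ/mol
ΔG > 0, so the forward reaction is non-spontaneous (proceeds in reverse).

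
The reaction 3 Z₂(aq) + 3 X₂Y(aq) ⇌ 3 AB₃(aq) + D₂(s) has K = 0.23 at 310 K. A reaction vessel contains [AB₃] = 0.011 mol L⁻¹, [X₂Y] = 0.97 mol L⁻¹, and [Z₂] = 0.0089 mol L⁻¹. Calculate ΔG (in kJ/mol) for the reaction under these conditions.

ΔG = 5.66 kJ/mol

(D₂ is a pure solid — omitted from Q.)
Q = [AB₃]³ / ([Z₂]³·[X₂Y]³) = (0.011)³ / ((0.0089)³·(0.97)³) = 2.07
ΔG = RT ln(Q/K) = (8.314 J mol⁻¹ K⁻¹)(310 K) × ln(2.07/0.23)
   = (2.577 kJ/mol)(2.197) = 5.66 kJ/mol
ΔG > 0, so the forward reaction is non-spontaneous (proceeds in reverse).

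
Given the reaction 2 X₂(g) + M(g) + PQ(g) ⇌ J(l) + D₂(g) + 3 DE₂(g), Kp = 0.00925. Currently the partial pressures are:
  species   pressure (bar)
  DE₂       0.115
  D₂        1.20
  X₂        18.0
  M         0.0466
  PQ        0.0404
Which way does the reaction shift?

toward products

(J is a pure liquid — omitted from Qp.)
Qp = P(D₂)·P(DE₂)³ / (P(X₂)²·P(M)·P(PQ)) = (1.20)·(0.115)³ / ((18.0)²·(0.0466)·(0.0404)) = 0.00299
Qp = 0.00299 < Kp = 0.00925, so the forward reaction proceeds.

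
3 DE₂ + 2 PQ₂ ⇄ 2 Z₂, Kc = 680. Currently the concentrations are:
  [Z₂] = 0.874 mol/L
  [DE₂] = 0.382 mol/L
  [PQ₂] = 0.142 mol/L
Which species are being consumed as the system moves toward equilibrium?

Qc = [Z₂]² / ([DE₂]³·[PQ₂]²) = (0.874)² / ((0.382)³·(0.142)²) = 680
Qc = 680 = Kc; the system is at equilibrium.

none (at equilibrium)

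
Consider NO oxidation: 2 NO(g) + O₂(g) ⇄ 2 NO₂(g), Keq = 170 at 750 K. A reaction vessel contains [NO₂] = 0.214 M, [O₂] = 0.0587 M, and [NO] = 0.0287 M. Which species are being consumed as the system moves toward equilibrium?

NO₂ (products)

Q = [NO₂]² / ([NO]²·[O₂]) = (0.214)² / ((0.0287)²·(0.0587)) = 947
Q = 947 > Keq = 170: net reverse reaction.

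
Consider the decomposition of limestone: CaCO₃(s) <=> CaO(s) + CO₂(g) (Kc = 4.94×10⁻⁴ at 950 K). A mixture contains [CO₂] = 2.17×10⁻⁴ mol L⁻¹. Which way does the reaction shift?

(CaCO₃, CaO are pure solids — omitted from Qc.)
Qc = [CO₂] = 2.17×10⁻⁴
Qc = 2.17×10⁻⁴ < Kc = 4.94×10⁻⁴, so the forward reaction proceeds.

in the forward direction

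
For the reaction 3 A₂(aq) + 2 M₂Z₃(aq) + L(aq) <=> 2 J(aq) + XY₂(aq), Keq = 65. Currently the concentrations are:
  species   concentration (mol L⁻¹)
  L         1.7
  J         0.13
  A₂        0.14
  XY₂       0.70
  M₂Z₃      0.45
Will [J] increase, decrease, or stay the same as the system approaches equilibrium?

increase

Q = [J]²·[XY₂] / ([A₂]³·[M₂Z₃]²·[L]) = (0.13)²·(0.70) / ((0.14)³·(0.45)²·(1.7)) = 13
Q = 13 < Keq = 65: net forward reaction.
J is a product, so it increases.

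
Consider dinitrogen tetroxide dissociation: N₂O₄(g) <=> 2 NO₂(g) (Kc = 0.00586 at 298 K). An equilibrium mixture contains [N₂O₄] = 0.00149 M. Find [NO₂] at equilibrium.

[NO₂] = 0.00295 M

At equilibrium, Kc = [NO₂]² / [N₂O₄] = 0.00586.
([NO₂])² / (0.00149) = 0.00586
[NO₂]² = 8.73×10⁻⁶ ⇒ [NO₂] = 0.00295 M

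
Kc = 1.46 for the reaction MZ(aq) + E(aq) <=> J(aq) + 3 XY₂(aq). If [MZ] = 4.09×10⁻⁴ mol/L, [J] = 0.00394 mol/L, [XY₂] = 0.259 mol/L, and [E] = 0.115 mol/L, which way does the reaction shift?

no net change (already at equilibrium)

Qc = [J]·[XY₂]³ / ([MZ]·[E]) = (0.00394)·(0.259)³ / ((4.09×10⁻⁴)·(0.115)) = 1.46
Qc = 1.46 = Kc, so the system is already at equilibrium.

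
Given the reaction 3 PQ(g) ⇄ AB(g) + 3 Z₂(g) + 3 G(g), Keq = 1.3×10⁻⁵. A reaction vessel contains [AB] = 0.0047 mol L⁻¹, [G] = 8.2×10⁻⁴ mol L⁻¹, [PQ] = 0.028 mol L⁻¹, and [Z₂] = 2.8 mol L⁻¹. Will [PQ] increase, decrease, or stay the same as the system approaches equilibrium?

Q = [AB]·[Z₂]³·[G]³ / [PQ]³ = (0.0047)·(2.8)³·(8.2×10⁻⁴)³ / (0.028)³ = 2.6×10⁻⁶
Q = 2.6×10⁻⁶ < Keq = 1.3×10⁻⁵: net forward reaction.
PQ is a reactant, so it decreases.

decrease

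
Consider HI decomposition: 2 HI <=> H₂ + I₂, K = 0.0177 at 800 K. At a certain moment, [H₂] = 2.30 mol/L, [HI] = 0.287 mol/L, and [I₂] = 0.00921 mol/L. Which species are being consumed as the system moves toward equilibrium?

Q = [H₂]·[I₂] / [HI]² = (2.30)·(0.00921) / (0.287)² = 0.257
Q = 0.257 > K = 0.0177: net reverse reaction.

H₂, I₂ (products)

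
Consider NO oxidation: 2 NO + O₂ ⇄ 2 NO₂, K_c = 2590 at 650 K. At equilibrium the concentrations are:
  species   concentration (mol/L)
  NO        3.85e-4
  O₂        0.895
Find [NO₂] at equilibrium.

[NO₂] = 0.0185 mol/L

At equilibrium, K_c = [NO₂]² / ([NO]²·[O₂]) = 2590.
([NO₂])² / ((3.85e-4)²·(0.895)) = 2590
[NO₂]² = 3.44e-4 ⇒ [NO₂] = 0.0185 mol/L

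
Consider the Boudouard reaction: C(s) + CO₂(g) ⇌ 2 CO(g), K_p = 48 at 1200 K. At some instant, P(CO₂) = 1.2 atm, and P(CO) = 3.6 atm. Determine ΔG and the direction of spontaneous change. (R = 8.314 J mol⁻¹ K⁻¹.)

ΔG = -14.9 kJ/mol; the forward reaction is spontaneous

(C is a pure solid — omitted from Q_p.)
Q_p = P(CO)² / P(CO₂) = (3.6)² / (1.2) = 10.8
ΔG = RT ln(Q_p/K_p) = (8.314 J mol⁻¹ K⁻¹)(1200 K) × ln(10.8/48)
   = (9.977 kJ/mol)(-1.492) = -14.9 kJ/mol
ΔG < 0, so the forward reaction is spontaneous (proceeds forward).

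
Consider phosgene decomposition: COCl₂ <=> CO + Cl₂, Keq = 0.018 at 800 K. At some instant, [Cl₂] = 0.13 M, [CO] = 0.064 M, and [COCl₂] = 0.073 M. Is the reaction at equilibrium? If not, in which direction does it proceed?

Q = [CO]·[Cl₂] / [COCl₂] = (0.064)·(0.13) / (0.073) = 0.11
Q = 0.11 > Keq = 0.018, so the reverse reaction proceeds.

to the left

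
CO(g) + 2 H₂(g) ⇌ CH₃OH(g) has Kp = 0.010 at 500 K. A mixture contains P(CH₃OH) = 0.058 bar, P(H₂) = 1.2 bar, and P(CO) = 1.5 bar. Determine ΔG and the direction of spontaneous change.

ΔG = 4.11 kJ/mol; the forward reaction is non-spontaneous

Qp = P(CH₃OH) / (P(CO)·P(H₂)²) = (0.058) / ((1.5)·(1.2)²) = 0.0269
ΔG = RT ln(Qp/Kp) = (8.314 J mol⁻¹ K⁻¹)(500 K) × ln(0.0269/0.010)
   = (4.157 kJ/mol)(0.9895) = 4.11 kJ/mol
ΔG > 0, so the forward reaction is non-spontaneous (proceeds in reverse).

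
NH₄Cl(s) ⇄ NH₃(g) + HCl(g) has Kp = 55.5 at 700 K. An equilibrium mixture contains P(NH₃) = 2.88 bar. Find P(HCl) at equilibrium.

P(HCl) = 19.3 bar

(NH₄Cl is a pure solid — omitted from Kp.)
At equilibrium, Kp = P(NH₃)·P(HCl) = 55.5.
(2.88)·(P(HCl)) = 55.5
P(HCl) = 19.3 bar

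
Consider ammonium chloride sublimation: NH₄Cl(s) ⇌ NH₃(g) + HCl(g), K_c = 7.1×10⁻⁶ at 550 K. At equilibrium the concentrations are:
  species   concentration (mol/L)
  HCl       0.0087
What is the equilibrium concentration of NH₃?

[NH₃] = 8.2×10⁻⁴ mol/L

(NH₄Cl is a pure solid — omitted from K_c.)
At equilibrium, K_c = [NH₃]·[HCl] = 7.1×10⁻⁶.
([NH₃])·(0.0087) = 7.1×10⁻⁶
[NH₃] = 8.16×10⁻⁴ = 8.2×10⁻⁴ mol/L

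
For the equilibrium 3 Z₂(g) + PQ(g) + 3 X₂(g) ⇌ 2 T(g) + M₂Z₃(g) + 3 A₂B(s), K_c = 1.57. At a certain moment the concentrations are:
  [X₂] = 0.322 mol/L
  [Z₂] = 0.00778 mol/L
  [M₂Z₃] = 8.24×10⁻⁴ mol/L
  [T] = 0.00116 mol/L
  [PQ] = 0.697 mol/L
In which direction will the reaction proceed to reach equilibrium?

in the forward direction

(A₂B is a pure solid — omitted from Q_c.)
Q_c = [T]²·[M₂Z₃] / ([Z₂]³·[PQ]·[X₂]³) = (0.00116)²·(8.24×10⁻⁴) / ((0.00778)³·(0.697)·(0.322)³) = 0.101
Q_c = 0.101 < K_c = 1.57, so the forward reaction proceeds.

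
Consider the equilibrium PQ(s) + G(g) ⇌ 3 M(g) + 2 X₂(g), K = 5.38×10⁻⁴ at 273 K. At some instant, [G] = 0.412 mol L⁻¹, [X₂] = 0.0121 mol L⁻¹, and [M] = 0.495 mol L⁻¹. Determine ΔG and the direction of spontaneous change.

ΔG = -5.73 kJ/mol; the forward reaction is spontaneous

(PQ is a pure solid — omitted from Q.)
Q = [M]³·[X₂]² / [G] = (0.495)³·(0.0121)² / (0.412) = 4.31×10⁻⁵
ΔG = RT ln(Q/K) = (8.314 J mol⁻¹ K⁻¹)(273 K) × ln(4.31×10⁻⁵/5.38×10⁻⁴)
   = (2.270 kJ/mol)(-2.524) = -5.73 kJ/mol
ΔG < 0, so the forward reaction is spontaneous (proceeds forward).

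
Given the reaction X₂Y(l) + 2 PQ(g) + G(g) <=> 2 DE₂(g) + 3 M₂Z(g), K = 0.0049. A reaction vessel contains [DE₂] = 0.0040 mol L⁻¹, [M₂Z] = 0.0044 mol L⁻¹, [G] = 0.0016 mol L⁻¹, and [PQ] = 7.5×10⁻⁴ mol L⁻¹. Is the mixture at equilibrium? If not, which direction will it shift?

no; Q < K, reaction proceeds forward

(X₂Y is a pure liquid — omitted from Q.)
Q = [DE₂]²·[M₂Z]³ / ([PQ]²·[G]) = (0.0040)²·(0.0044)³ / ((7.5×10⁻⁴)²·(0.0016)) = 0.0015
Q = 0.0015 < K = 0.0049: net forward reaction.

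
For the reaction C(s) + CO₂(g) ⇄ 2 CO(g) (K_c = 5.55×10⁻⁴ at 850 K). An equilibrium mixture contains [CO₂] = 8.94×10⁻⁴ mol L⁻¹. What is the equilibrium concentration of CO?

[CO] = 7.04×10⁻⁴ mol L⁻¹

(C is a pure solid — omitted from K_c.)
At equilibrium, K_c = [CO]² / [CO₂] = 5.55×10⁻⁴.
([CO])² / (8.94×10⁻⁴) = 5.55×10⁻⁴
[CO]² = 4.96×10⁻⁷ ⇒ [CO] = 7.04×10⁻⁴ mol L⁻¹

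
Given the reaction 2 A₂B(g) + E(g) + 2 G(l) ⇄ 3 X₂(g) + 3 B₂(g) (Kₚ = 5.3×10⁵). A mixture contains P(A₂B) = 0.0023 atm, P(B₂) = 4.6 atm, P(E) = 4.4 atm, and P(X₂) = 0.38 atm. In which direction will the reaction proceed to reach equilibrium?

(G is a pure liquid — omitted from Qₚ.)
Qₚ = P(X₂)³·P(B₂)³ / (P(A₂B)²·P(E)) = (0.38)³·(4.6)³ / ((0.0023)²·(4.4)) = 2.3×10⁵
Qₚ = 2.3×10⁵ < Kₚ = 5.3×10⁵, so the forward reaction proceeds.

forward (toward products)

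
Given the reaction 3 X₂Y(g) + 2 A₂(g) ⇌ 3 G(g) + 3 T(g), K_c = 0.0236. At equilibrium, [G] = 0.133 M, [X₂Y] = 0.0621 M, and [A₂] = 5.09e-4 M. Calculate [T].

At equilibrium, K_c = [G]³·[T]³ / ([X₂Y]³·[A₂]²) = 0.0236.
(0.133)³·([T])³ / ((0.0621)³·(5.09e-4)²) = 0.0236
[T]³ = 6.22e-10 ⇒ [T] = 8.54e-4 M

[T] = 8.54e-4 M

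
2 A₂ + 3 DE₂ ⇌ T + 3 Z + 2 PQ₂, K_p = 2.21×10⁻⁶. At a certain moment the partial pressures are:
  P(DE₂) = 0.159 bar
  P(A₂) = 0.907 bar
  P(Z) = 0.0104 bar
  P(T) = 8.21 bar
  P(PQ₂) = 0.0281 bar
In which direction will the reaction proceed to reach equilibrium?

at equilibrium

Q_p = P(T)·P(Z)³·P(PQ₂)² / (P(A₂)²·P(DE₂)³) = (8.21)·(0.0104)³·(0.0281)² / ((0.907)²·(0.159)³) = 2.21×10⁻⁶
Q_p = 2.21×10⁻⁶ = K_p, so the system is already at equilibrium.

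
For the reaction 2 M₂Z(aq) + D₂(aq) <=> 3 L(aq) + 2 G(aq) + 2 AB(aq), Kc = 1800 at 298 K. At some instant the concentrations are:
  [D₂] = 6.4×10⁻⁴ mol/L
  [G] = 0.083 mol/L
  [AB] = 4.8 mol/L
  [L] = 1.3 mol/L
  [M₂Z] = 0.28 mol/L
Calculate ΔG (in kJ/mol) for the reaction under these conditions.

ΔG = 3.35 kJ/mol

Qc = [L]³·[G]²·[AB]² / ([M₂Z]²·[D₂]) = (1.3)³·(0.083)²·(4.8)² / ((0.28)²·(6.4×10⁻⁴)) = 6950
ΔG = RT ln(Qc/Kc) = (8.314 J mol⁻¹ K⁻¹)(298 K) × ln(6950/1800)
   = (2.478 kJ/mol)(1.351) = 3.35 kJ/mol
ΔG > 0, so the forward reaction is non-spontaneous (proceeds in reverse).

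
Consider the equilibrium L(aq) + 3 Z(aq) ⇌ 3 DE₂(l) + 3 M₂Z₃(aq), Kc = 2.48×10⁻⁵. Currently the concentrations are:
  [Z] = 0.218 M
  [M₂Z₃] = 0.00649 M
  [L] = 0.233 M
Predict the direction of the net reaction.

toward reactants

(DE₂ is a pure liquid — omitted from Qc.)
Qc = [M₂Z₃]³ / ([L]·[Z]³) = (0.00649)³ / ((0.233)·(0.218)³) = 1.13×10⁻⁴
Qc = 1.13×10⁻⁴ > Kc = 2.48×10⁻⁵, so the reverse reaction proceeds.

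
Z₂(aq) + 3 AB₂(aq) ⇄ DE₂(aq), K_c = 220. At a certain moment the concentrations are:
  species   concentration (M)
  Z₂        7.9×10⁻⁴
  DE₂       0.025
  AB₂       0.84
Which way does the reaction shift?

Q_c = [DE₂] / ([Z₂]·[AB₂]³) = (0.025) / ((7.9×10⁻⁴)·(0.84)³) = 53
Q_c = 53 < K_c = 220, so the forward reaction proceeds.

forward (toward products)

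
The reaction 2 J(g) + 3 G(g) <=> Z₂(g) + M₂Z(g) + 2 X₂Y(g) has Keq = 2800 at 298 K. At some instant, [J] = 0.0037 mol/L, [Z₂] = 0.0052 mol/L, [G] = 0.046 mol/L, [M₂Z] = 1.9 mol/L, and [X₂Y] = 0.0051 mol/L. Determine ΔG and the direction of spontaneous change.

ΔG = -6.63 kJ/mol; the forward reaction is spontaneous

Q = [Z₂]·[M₂Z]·[X₂Y]² / ([J]²·[G]³) = (0.0052)·(1.9)·(0.0051)² / ((0.0037)²·(0.046)³) = 193
ΔG = RT ln(Q/Keq) = (8.314 J mol⁻¹ K⁻¹)(298 K) × ln(193/2800)
   = (2.478 kJ/mol)(-2.675) = -6.63 kJ/mol
ΔG < 0, so the forward reaction is spontaneous (proceeds forward).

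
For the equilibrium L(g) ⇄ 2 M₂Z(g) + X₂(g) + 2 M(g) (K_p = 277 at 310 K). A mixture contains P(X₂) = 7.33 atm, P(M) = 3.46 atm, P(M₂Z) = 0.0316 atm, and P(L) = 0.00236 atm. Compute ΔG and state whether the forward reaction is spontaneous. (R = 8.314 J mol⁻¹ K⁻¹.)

Q_p = P(M₂Z)²·P(X₂)·P(M)² / P(L) = (0.0316)²·(7.33)·(3.46)² / (0.00236) = 37.1
ΔG = RT ln(Q_p/K_p) = (8.314 J mol⁻¹ K⁻¹)(310 K) × ln(37.1/277)
   = (2.577 kJ/mol)(-2.010) = -5.18 kJ/mol
ΔG < 0, so the forward reaction is spontaneous (proceeds forward).

ΔG = -5.18 kJ/mol; the forward reaction is spontaneous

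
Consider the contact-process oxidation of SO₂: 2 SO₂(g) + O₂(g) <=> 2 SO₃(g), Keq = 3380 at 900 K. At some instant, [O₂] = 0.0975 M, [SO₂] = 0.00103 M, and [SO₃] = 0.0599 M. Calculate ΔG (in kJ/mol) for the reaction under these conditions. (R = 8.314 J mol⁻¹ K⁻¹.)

Q = [SO₃]² / ([SO₂]²·[O₂]) = (0.0599)² / ((0.00103)²·(0.0975)) = 34700
ΔG = RT ln(Q/Keq) = (8.314 J mol⁻¹ K⁻¹)(900 K) × ln(34700/3380)
   = (7.483 kJ/mol)(2.329) = 17.4 kJ/mol
ΔG > 0, so the forward reaction is non-spontaneous (proceeds in reverse).

ΔG = 17.4 kJ/mol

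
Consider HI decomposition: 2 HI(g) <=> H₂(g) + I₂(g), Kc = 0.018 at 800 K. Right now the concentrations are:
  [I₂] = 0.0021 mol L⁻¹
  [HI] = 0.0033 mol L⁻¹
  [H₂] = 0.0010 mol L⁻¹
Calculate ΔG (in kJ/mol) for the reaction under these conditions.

Qc = [H₂]·[I₂] / [HI]² = (0.0010)·(0.0021) / (0.0033)² = 0.193
ΔG = RT ln(Qc/Kc) = (8.314 J mol⁻¹ K⁻¹)(800 K) × ln(0.193/0.018)
   = (6.651 kJ/mol)(2.372) = 15.8 kJ/mol
ΔG > 0, so the forward reaction is non-spontaneous (proceeds in reverse).

ΔG = 15.8 kJ/mol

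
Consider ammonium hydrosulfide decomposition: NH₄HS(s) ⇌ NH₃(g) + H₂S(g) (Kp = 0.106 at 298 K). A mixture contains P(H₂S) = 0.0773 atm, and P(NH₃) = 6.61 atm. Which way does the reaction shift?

(NH₄HS is a pure solid — omitted from Qp.)
Qp = P(NH₃)·P(H₂S) = (6.61)·(0.0773) = 0.511
Qp = 0.511 > Kp = 0.106, so the reverse reaction proceeds.

in the reverse direction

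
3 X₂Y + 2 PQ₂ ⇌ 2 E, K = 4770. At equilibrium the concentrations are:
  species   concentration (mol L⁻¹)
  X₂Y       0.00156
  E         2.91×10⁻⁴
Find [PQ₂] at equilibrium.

[PQ₂] = 0.0684 mol L⁻¹

At equilibrium, K = [E]² / ([X₂Y]³·[PQ₂]²) = 4770.
(2.91×10⁻⁴)² / ((0.00156)³·([PQ₂])²) = 4770
[PQ₂]² = 0.00468 ⇒ [PQ₂] = 0.0684 mol L⁻¹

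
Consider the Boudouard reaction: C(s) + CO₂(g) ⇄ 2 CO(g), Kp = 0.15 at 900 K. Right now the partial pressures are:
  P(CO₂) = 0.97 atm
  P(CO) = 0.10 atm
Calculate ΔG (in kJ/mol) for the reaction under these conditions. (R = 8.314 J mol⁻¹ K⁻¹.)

(C is a pure solid — omitted from Qp.)
Qp = P(CO)² / P(CO₂) = (0.10)² / (0.97) = 0.0103
ΔG = RT ln(Qp/Kp) = (8.314 J mol⁻¹ K⁻¹)(900 K) × ln(0.0103/0.15)
   = (7.483 kJ/mol)(-2.678) = -20.0 kJ/mol
ΔG < 0, so the forward reaction is spontaneous (proceeds forward).

ΔG = -20.0 kJ/mol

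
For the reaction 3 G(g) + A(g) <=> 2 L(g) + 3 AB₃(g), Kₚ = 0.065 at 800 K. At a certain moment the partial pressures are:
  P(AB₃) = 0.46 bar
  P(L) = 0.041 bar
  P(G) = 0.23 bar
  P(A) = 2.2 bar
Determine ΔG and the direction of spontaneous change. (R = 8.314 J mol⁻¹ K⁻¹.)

ΔG = -15.7 kJ/mol; the forward reaction is spontaneous

Qₚ = P(L)²·P(AB₃)³ / (P(G)³·P(A)) = (0.041)²·(0.46)³ / ((0.23)³·(2.2)) = 0.00611
ΔG = RT ln(Qₚ/Kₚ) = (8.314 J mol⁻¹ K⁻¹)(800 K) × ln(0.00611/0.065)
   = (6.651 kJ/mol)(-2.364) = -15.7 kJ/mol
ΔG < 0, so the forward reaction is spontaneous (proceeds forward).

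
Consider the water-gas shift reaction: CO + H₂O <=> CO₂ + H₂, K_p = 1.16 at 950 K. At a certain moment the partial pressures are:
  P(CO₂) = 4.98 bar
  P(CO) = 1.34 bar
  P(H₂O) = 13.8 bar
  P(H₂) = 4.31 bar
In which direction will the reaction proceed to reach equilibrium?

no net change (already at equilibrium)

Q_p = P(CO₂)·P(H₂) / (P(CO)·P(H₂O)) = (4.98)·(4.31) / ((1.34)·(13.8)) = 1.16
Q_p = 1.16 = K_p, so the system is already at equilibrium.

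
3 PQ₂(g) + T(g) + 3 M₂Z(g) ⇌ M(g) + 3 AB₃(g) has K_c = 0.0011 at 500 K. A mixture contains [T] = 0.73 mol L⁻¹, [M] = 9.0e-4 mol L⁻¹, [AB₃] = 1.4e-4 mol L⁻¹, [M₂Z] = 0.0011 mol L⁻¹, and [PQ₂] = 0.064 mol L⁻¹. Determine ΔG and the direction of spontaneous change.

ΔG = 9.05 kJ/mol; the forward reaction is non-spontaneous

Q_c = [M]·[AB₃]³ / ([PQ₂]³·[T]·[M₂Z]³) = (9.0e-4)·(1.4e-4)³ / ((0.064)³·(0.73)·(0.0011)³) = 0.00970
ΔG = RT ln(Q_c/K_c) = (8.314 J mol⁻¹ K⁻¹)(500 K) × ln(0.00970/0.0011)
   = (4.157 kJ/mol)(2.177) = 9.05 kJ/mol
ΔG > 0, so the forward reaction is non-spontaneous (proceeds in reverse).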